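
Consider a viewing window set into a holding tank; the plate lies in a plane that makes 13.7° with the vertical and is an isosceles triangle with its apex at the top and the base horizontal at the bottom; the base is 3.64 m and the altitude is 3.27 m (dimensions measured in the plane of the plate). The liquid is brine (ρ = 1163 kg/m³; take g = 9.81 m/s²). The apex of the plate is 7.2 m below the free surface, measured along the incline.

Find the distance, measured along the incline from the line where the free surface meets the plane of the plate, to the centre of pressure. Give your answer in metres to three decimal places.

y_p = 9.443 m

γ = ρg = 1163 × 9.81 / 1000 = 11.40903 kN/m³.
The plate makes 13.7° with the vertical, i.e. θ = 90° − 13.7° = 76.3° to the horizontal. Measuring y along the incline from the free-surface line, vertical depth h = y·sinθ with sinθ = 0.971549.
With the apex up, the centroid sits 2h/3 = 2 × 3.27/3 = 2.18 m below the apex, so y_c = 7.2 + 2.18 = 9.38 m and h_c = 9.38 × 0.971549 = 9.11313 m.
A = ½ × 3.64 × 3.27 = 5.9514 m².
Resultant F = γ·h_c·A = 11.40903 × 9.11313 × 5.9514 = 618.779 kN.
I_c = b·h³/36 = 3.64 × 3.27³/36 = 3.53543 m⁴.
Centre of pressure: y_p = y_c + I_c/(y_c·A) = 9.38 + 3.53543/(9.38 × 5.9514) = 9.38 + 0.0633316 = 9.44333 m along the plane.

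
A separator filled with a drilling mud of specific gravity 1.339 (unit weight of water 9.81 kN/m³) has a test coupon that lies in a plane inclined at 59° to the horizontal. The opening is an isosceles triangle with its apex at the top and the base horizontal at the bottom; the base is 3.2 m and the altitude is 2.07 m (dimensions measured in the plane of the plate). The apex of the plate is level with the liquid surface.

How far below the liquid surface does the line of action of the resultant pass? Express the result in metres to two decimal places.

γ = 1.339 × 9.81 = 13.13559 kN/m³.
Let θ = 59° be the plate's angle to the horizontal; measure y along the incline from where the plane meets the free surface. Vertical depth h = y·sinθ with sinθ = 0.857167.
With the apex up, the centroid sits 2h/3 = 2 × 2.07/3 = 1.38 m below the apex, so y_c = 1.38 m and h_c = 1.38 × 0.857167 = 1.18289 m.
A = ½ × 3.2 × 2.07 = 3.312 m².
Resultant F = γ·h_c·A = 13.13559 × 1.18289 × 3.312 = 51.4617 kN.
I_c = b·h³/36 = 3.2 × 2.07³/36 = 0.788422 m⁴.
Centre of pressure: y_p = y_c + I_c/(y_c·A) = 1.38 + 0.788422/(1.38 × 3.312) = 1.38 + 0.1725 = 1.5525 m along the plane.
Vertically, h_p = y_p·sinθ = 1.5525 × 0.857167 = 1.33075 m.

h_p = 1.33 m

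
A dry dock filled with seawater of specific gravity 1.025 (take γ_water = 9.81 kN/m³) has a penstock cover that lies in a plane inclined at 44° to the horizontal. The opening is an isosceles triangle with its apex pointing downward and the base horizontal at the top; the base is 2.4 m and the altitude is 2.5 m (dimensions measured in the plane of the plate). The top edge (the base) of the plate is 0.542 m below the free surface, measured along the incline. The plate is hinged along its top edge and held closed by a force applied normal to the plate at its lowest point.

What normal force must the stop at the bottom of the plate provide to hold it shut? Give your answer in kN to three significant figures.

P ≈ 12.5 kN

γ = 1.025 × 9.81 = 10.05525 kN/m³.
Let θ = 44° be the plate's angle to the horizontal; measure y along the incline from where the plane meets the free surface. Vertical depth h = y·sinθ with sinθ = 0.694658.
With the apex down, the centroid sits h/3 = 2.5/3 = 0.833333 m below the base (the top edge), so y_c = 0.542 + 0.833333 = 1.37533 m and h_c = 1.37533 × 0.694658 = 0.955384 m.
A = ½ × 2.4 × 2.5 = 3 m².
Resultant F = γ·h_c·A = 10.05525 × 0.955384 × 3 = 28.8199 kN.
I_c = b·h³/36 = 2.4 × 2.5³/36 = 1.04167 m⁴.
Centre of pressure: y_p = y_c + I_c/(y_c·A) = 1.37533 + 1.04167/(1.37533 × 3) = 1.37533 + 0.252465 = 1.62779 m along the plane.
The resultant acts 0.833333 + 0.252465 = 1.0858 m (along the plate) below the hinge at the top edge, so the moment about the hinge is M = F × 1.0858 = 28.8199 × 1.0858 = 31.2926 kN·m.
A normal force at the bottom, 2.5 m from the hinge, must supply this moment: P = 31.2926/2.5 = 12.517 kN.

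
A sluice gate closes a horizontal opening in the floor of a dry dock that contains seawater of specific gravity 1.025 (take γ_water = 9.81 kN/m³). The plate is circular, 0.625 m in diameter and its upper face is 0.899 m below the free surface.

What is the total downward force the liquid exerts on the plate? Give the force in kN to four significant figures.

γ = 1.025 × 9.81 = 10.05525 kN/m³.
The plate is horizontal, so pressure is uniform at p = γ·h = 10.05525 × 0.899 = 9.03967 kN/m².
A = π(0.3125)² = 0.306796 m².
F = p·A = 9.03967 × 0.306796 = 2.77333 kN.

F ≈ 2.773 kN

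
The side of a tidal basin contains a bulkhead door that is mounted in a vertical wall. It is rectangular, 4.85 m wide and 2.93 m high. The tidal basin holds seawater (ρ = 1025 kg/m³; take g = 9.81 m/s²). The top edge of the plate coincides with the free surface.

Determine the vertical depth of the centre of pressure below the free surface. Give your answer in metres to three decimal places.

γ = ρg = 1025 × 9.81 / 1000 = 10.05525 kN/m³.
The centroid lies 2.93/2 = 1.465 m below the top edge, so the centroid depth is h_c = 1.465 m.
A = 4.85 × 2.93 = 14.2105 m².
Resultant F = γ·h_c·A = 10.05525 × 1.465 × 14.2105 = 209.334 kN.
I_c = b·h³/12 = 4.85 × 2.93³/12 = 10.1663 m⁴.
Centre of pressure: y_p = y_c + I_c/(y_c·A) = 1.465 + 10.1663/(1.465 × 14.2105) = 1.465 + 0.488333 = 1.95333 m along the plane.

h_p = 1.953 m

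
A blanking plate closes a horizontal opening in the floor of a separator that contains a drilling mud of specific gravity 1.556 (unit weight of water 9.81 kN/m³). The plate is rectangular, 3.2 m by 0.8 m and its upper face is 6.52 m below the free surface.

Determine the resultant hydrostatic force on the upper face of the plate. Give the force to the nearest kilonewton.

γ = 1.556 × 9.81 = 15.26436 kN/m³.
The plate is horizontal, so pressure is uniform at p = γ·h = 15.26436 × 6.52 = 99.5236 kN/m².
A = 3.2 × 0.8 = 2.56 m².
F = p·A = 99.5236 × 2.56 = 254.78 kN.

F ≈ 255 kN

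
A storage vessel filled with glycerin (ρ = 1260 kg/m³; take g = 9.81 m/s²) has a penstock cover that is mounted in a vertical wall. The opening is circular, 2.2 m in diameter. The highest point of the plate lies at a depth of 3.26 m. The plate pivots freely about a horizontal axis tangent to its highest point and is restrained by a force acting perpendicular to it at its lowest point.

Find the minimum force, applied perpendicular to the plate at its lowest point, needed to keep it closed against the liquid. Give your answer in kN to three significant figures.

P ≈ 109 kN

γ = ρg = 1260 × 9.81 / 1000 = 12.3606 kN/m³.
The centroid is at the centre, 1.1 m below the top of the plate, so the centroid depth is h_c = 3.26 + 1.1 = 4.36 m.
A = π(1.1)² = 3.80133 m².
Resultant F = γ·h_c·A = 12.3606 × 4.36 × 3.80133 = 204.862 kN.
I_c = πr⁴/4 = π × 1.1⁴/4 = 1.1499 m⁴.
Centre of pressure: y_p = y_c + I_c/(y_c·A) = 4.36 + 1.1499/(4.36 × 3.80133) = 4.36 + 0.0693806 = 4.42938 m along the plane.
The resultant acts 1.1 + 0.0693806 = 1.16938 m (along the plate) below the hinge at the top edge, so the moment about the hinge is M = F × 1.16938 = 204.862 × 1.16938 = 239.562 kN·m.
A normal force at the bottom, 2.2 m from the hinge, must supply this moment: P = 239.562/2.2 = 108.892 kN.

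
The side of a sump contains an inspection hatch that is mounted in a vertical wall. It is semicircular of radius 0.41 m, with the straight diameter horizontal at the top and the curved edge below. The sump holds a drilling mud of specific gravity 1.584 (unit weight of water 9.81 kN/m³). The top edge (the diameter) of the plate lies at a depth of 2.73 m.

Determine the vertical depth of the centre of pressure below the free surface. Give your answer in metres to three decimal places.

h_p = 2.908 m

γ = 1.584 × 9.81 = 15.53904 kN/m³.
The centroid of a semicircle lies 4r/(3π) = 0.174009 m from the diameter, here below the top edge, so the centroid depth is h_c = 2.73 + 0.174009 = 2.90401 m.
A = πr²/2 = π × 0.41²/2 = 0.264051 m².
Resultant F = γ·h_c·A = 15.53904 × 2.90401 × 0.264051 = 11.9154 kN.
I_c = (π/8 − 8/(9π))·r⁴ = 0.109757 × 0.41⁴ = 0.00310147 m⁴.
Centre of pressure: y_p = y_c + I_c/(y_c·A) = 2.90401 + 0.00310147/(2.90401 × 0.264051) = 2.90401 + 0.00404466 = 2.90805 m along the plane.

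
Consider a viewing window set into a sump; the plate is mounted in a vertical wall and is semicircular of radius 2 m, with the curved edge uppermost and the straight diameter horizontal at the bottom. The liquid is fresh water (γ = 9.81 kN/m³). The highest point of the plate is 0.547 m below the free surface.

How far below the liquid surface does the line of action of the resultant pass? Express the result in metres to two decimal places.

γ = 9.81 kN/m³.
The centroid lies 4r/(3π) = 0.848826 m above the diameter, so r − 4r/(3π) = 2 − 0.848826 = 1.15117 m below the topmost point, so the centroid depth is h_c = 0.547 + 1.15117 = 1.69817 m.
A = πr²/2 = π × 2²/2 = 6.28319 m².
Resultant F = γ·h_c·A = 9.81 × 1.69817 × 6.28319 = 104.672 kN.
I_c = (π/8 − 8/(9π))·r⁴ = 0.109757 × 2⁴ = 1.75611 m⁴.
Centre of pressure: y_p = y_c + I_c/(y_c·A) = 1.69817 + 1.75611/(1.69817 × 6.28319) = 1.69817 + 0.164585 = 1.86275 m along the plane.

h_p = 1.86 m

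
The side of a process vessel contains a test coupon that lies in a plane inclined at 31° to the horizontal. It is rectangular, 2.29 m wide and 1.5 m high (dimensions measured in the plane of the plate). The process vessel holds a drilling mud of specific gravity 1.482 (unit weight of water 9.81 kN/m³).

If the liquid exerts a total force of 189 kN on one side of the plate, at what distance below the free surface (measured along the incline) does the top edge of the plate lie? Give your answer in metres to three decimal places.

γ = 1.482 × 9.81 = 14.53842 kN/m³.
A = 2.29 × 1.5 = 3.435 m².
From F = γ·h_c·A, the centroid depth is h_c = 189/(14.53842 × 3.435) = 3.78458 m.
Let θ = 31° be the plate's angle to the horizontal; measure y along the incline from where the plane meets the free surface. Vertical depth h = y·sinθ with sinθ = 0.515038.
Along the incline, y_c = h_c/sinθ = 3.78458/0.515038 = 7.34816 m.
The centroid lies 1.5/2 = 0.75 m below the top edge, so the top edge sits at y_top = 7.34816 − 0.75 = 6.59816 m along the incline.

y_top ≈ 6.598 m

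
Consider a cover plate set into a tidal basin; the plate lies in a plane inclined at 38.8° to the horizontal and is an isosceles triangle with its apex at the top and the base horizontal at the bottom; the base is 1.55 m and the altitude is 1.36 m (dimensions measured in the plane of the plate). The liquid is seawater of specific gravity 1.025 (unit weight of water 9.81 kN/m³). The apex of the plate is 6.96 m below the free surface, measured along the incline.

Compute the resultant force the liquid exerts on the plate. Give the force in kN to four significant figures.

γ = 1.025 × 9.81 = 10.05525 kN/m³.
Let θ = 38.8° be the plate's angle to the horizontal; measure y along the incline from where the plane meets the free surface. Vertical depth h = y·sinθ with sinθ = 0.626604.
With the apex up, the centroid sits 2h/3 = 2 × 1.36/3 = 0.906667 m below the apex, so y_c = 6.96 + 0.906667 = 7.86667 m and h_c = 7.86667 × 0.626604 = 4.92929 m.
A = ½ × 1.55 × 1.36 = 1.054 m².
Resultant F = γ·h_c·A = 10.05525 × 4.92929 × 1.054 = 52.2418 kN.

F ≈ 52.24 kN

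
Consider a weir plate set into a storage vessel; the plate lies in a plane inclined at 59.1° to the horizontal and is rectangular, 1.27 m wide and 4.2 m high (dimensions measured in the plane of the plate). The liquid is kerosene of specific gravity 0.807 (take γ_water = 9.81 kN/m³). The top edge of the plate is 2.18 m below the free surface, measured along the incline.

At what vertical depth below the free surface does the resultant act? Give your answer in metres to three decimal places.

h_p = 3.967 m

γ = 0.807 × 9.81 = 7.91667 kN/m³.
Let θ = 59.1° be the plate's angle to the horizontal; measure y along the incline from where the plane meets the free surface. Vertical depth h = y·sinθ with sinθ = 0.858065.
The centroid lies 4.2/2 = 2.1 m below the top edge, so y_c = 2.18 + 2.1 = 4.28 m and h_c = 4.28 × 0.858065 = 3.67252 m.
A = 1.27 × 4.2 = 5.334 m².
Resultant F = γ·h_c·A = 7.91667 × 3.67252 × 5.334 = 155.081 kN.
I_c = b·h³/12 = 1.27 × 4.2³/12 = 7.84098 m⁴.
Centre of pressure: y_p = y_c + I_c/(y_c·A) = 4.28 + 7.84098/(4.28 × 5.334) = 4.28 + 0.343458 = 4.62346 m along the plane.
Vertically, h_p = y_p·sinθ = 4.62346 × 0.858065 = 3.96723 m.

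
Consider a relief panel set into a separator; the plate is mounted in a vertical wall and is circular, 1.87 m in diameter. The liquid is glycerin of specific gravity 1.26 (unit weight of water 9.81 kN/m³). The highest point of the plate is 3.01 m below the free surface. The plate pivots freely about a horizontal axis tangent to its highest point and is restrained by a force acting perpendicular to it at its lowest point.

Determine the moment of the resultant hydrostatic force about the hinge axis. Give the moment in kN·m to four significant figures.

γ = 1.26 × 9.81 = 12.3606 kN/m³.
The centroid is at the centre, 0.935 m below the top of the plate, so the centroid depth is h_c = 3.01 + 0.935 = 3.945 m.
A = π(0.935)² = 2.74646 m².
Resultant F = γ·h_c·A = 12.3606 × 3.945 × 2.74646 = 133.924 kN.
I_c = πr⁴/4 = π × 0.935⁴/4 = 0.600256 m⁴.
Centre of pressure: y_p = y_c + I_c/(y_c·A) = 3.945 + 0.600256/(3.945 × 2.74646) = 3.945 + 0.0554008 = 4.0004 m along the plane.
The resultant acts 0.935 + 0.0554008 = 0.990401 m (along the plate) below the hinge at the top edge, so the moment about the hinge is M = F × 0.990401 = 133.924 × 0.990401 = 132.638 kN·m.

M ≈ 132.6 kN·m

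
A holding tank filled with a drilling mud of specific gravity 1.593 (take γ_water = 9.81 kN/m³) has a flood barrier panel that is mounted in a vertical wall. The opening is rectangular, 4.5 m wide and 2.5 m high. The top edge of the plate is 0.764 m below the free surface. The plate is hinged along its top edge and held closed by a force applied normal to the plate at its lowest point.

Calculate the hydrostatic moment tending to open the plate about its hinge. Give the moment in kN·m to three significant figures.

M ≈ 534 kN·m

γ = 1.593 × 9.81 = 15.62733 kN/m³.
The centroid lies 2.5/2 = 1.25 m below the top edge, so the centroid depth is h_c = 0.764 + 1.25 = 2.014 m.
A = 4.5 × 2.5 = 11.25 m².
Resultant F = γ·h_c·A = 15.62733 × 2.014 × 11.25 = 354.076 kN.
I_c = b·h³/12 = 4.5 × 2.5³/12 = 5.85938 m⁴.
Centre of pressure: y_p = y_c + I_c/(y_c·A) = 2.014 + 5.85938/(2.014 × 11.25) = 2.014 + 0.258607 = 2.27261 m along the plane.
The resultant acts 1.25 + 0.258607 = 1.50861 m (along the plate) below the hinge at the top edge, so the moment about the hinge is M = F × 1.50861 = 354.076 × 1.50861 = 534.163 kN·m.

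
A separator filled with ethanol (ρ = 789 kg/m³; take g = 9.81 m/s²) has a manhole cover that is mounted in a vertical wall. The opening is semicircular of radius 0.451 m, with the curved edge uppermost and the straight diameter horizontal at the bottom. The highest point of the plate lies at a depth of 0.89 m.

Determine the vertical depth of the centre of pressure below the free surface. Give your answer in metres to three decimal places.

h_p = 1.162 m

γ = ρg = 789 × 9.81 / 1000 = 7.74009 kN/m³.
The centroid lies 4r/(3π) = 0.19141 m above the diameter, so r − 4r/(3π) = 0.451 − 0.19141 = 0.25959 m below the topmost point, so the centroid depth is h_c = 0.89 + 0.25959 = 1.14959 m.
A = πr²/2 = π × 0.451²/2 = 0.319502 m².
Resultant F = γ·h_c·A = 7.74009 × 1.14959 × 0.319502 = 2.84291 kN.
I_c = (π/8 − 8/(9π))·r⁴ = 0.109757 × 0.451⁴ = 0.00454086 m⁴.
Centre of pressure: y_p = y_c + I_c/(y_c·A) = 1.14959 + 0.00454086/(1.14959 × 0.319502) = 1.14959 + 0.0123629 = 1.16195 m along the plane.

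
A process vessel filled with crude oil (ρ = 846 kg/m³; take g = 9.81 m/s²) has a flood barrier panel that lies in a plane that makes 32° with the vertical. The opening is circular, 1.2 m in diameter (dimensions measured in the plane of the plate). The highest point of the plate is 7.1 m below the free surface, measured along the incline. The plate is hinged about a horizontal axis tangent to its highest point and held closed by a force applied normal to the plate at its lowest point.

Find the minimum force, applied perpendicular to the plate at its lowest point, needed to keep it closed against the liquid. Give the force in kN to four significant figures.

P ≈ 31.24 kN

γ = ρg = 846 × 9.81 / 1000 = 8.29926 kN/m³.
The plate makes 32° with the vertical, i.e. θ = 90° − 32° = 58° to the horizontal. Measuring y along the incline from the free-surface line, vertical depth h = y·sinθ with sinθ = 0.848048.
The centroid is at the centre, 0.6 m below the top of the plate, so y_c = 7.1 + 0.6 = 7.7 m and h_c = 7.7 × 0.848048 = 6.52997 m.
A = π(0.6)² = 1.13097 m².
Resultant F = γ·h_c·A = 8.29926 × 6.52997 × 1.13097 = 61.2917 kN.
I_c = πr⁴/4 = π × 0.6⁴/4 = 0.101788 m⁴.
Centre of pressure: y_p = y_c + I_c/(y_c·A) = 7.7 + 0.101788/(7.7 × 1.13097) = 7.7 + 0.0116884 = 7.71169 m along the plane.
The resultant acts 0.6 + 0.0116884 = 0.611688 m (along the plate) below the hinge at the top edge, so the moment about the hinge is M = F × 0.611688 = 61.2917 × 0.611688 = 37.4914 kN·m.
A normal force at the bottom, 1.2 m from the hinge, must supply this moment: P = 37.4914/1.2 = 31.2428 kN.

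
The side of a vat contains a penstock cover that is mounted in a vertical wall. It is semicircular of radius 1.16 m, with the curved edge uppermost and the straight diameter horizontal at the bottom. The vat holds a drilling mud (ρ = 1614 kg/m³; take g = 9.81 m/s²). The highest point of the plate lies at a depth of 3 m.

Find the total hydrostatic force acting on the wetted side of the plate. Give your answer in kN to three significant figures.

γ = ρg = 1614 × 9.81 / 1000 = 15.83334 kN/m³.
The centroid lies 4r/(3π) = 0.492319 m above the diameter, so r − 4r/(3π) = 1.16 − 0.492319 = 0.667681 m below the topmost point, so the centroid depth is h_c = 3 + 0.667681 = 3.66768 m.
A = πr²/2 = π × 1.16²/2 = 2.11366 m².
Resultant F = γ·h_c·A = 15.83334 × 3.66768 × 2.11366 = 122.744 kN.

F ≈ 123 kN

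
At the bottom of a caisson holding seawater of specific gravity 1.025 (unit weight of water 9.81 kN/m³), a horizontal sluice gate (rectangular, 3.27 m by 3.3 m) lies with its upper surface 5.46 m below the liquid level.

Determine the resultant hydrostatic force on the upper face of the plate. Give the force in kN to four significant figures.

F ≈ 592.4 kN

γ = 1.025 × 9.81 = 10.05525 kN/m³.
The plate is horizontal, so pressure is uniform at p = γ·h = 10.05525 × 5.46 = 54.9017 kN/m².
A = 3.27 × 3.3 = 10.791 m².
F = p·A = 54.9017 × 10.791 = 592.444 kN.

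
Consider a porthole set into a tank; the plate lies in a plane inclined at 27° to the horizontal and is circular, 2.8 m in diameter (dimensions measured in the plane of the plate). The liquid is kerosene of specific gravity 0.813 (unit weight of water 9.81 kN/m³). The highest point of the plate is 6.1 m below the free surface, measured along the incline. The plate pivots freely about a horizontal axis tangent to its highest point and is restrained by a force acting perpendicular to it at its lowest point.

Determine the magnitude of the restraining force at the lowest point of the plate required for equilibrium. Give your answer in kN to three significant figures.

P ≈ 87.5 kN

γ = 0.813 × 9.81 = 7.97553 kN/m³.
Let θ = 27° be the plate's angle to the horizontal; measure y along the incline from where the plane meets the free surface. Vertical depth h = y·sinθ with sinθ = 0.453990.
The centroid is at the centre, 1.4 m below the top of the plate, so y_c = 6.1 + 1.4 = 7.5 m and h_c = 7.5 × 0.453990 = 3.40492 m.
A = π(1.4)² = 6.15752 m².
Resultant F = γ·h_c·A = 7.97553 × 3.40492 × 6.15752 = 167.214 kN.
I_c = πr⁴/4 = π × 1.4⁴/4 = 3.01719 m⁴.
Centre of pressure: y_p = y_c + I_c/(y_c·A) = 7.5 + 3.01719/(7.5 × 6.15752) = 7.5 + 0.0653334 = 7.56533 m along the plane.
The resultant acts 1.4 + 0.0653334 = 1.46533 m (along the plate) below the hinge at the top edge, so the moment about the hinge is M = F × 1.46533 = 167.214 × 1.46533 = 245.024 kN·m.
A normal force at the bottom, 2.8 m from the hinge, must supply this moment: P = 245.024/2.8 = 87.5086 kN.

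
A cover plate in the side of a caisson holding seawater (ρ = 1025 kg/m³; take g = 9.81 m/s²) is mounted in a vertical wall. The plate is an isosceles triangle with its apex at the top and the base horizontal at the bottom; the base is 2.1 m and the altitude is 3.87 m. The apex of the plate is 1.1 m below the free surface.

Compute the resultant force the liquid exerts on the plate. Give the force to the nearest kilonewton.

F ≈ 150 kN

γ = ρg = 1025 × 9.81 / 1000 = 10.05525 kN/m³.
With the apex up, the centroid sits 2h/3 = 2 × 3.87/3 = 2.58 m below the apex, so the centroid depth is h_c = 1.1 + 2.58 = 3.68 m.
A = ½ × 2.1 × 3.87 = 4.0635 m².
Resultant F = γ·h_c·A = 10.05525 × 3.68 × 4.0635 = 150.363 kN.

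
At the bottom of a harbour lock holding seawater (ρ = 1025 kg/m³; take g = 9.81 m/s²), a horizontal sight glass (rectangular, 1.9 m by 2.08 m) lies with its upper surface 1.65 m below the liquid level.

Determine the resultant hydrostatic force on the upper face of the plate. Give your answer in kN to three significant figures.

F ≈ 65.6 kN

γ = ρg = 1025 × 9.81 / 1000 = 10.05525 kN/m³.
The plate is horizontal, so pressure is uniform at p = γ·h = 10.05525 × 1.65 = 16.5912 kN/m².
A = 1.9 × 2.08 = 3.952 m².
F = p·A = 16.5912 × 3.952 = 65.5684 kN.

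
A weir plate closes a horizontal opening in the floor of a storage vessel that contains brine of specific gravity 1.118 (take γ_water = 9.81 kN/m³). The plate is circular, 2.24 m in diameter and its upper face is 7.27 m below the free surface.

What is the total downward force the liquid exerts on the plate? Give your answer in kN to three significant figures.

F ≈ 314 kN

γ = 1.118 × 9.81 = 10.96758 kN/m³.
The plate is horizontal, so pressure is uniform at p = γ·h = 10.96758 × 7.27 = 79.7343 kN/m².
A = π(1.12)² = 3.94081 m².
F = p·A = 79.7343 × 3.94081 = 314.218 kN.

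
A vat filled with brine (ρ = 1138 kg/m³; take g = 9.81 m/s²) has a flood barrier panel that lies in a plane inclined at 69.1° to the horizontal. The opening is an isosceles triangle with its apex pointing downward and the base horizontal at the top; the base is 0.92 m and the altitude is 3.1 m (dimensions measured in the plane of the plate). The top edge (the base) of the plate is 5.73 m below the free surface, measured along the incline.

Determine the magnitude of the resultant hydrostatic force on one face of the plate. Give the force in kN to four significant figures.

F ≈ 100.6 kN

γ = ρg = 1138 × 9.81 / 1000 = 11.16378 kN/m³.
Let θ = 69.1° be the plate's angle to the horizontal; measure y along the incline from where the plane meets the free surface. Vertical depth h = y·sinθ with sinθ = 0.934204.
With the apex down, the centroid sits h/3 = 3.1/3 = 1.03333 m below the base (the top edge), so y_c = 5.73 + 1.03333 = 6.76333 m and h_c = 6.76333 × 0.934204 = 6.31833 m.
A = ½ × 0.92 × 3.1 = 1.426 m².
Resultant F = γ·h_c·A = 11.16378 × 6.31833 × 1.426 = 100.585 kN.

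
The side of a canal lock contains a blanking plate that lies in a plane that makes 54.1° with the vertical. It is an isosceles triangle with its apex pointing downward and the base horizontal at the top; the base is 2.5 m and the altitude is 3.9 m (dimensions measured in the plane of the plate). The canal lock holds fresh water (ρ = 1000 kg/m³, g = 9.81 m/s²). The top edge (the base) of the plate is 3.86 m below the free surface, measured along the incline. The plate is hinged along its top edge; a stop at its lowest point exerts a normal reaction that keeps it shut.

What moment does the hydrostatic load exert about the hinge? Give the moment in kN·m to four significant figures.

M ≈ 211.8 kN·m

γ = ρg = 1000 × 9.81 = 9810 N/m³ = 9.81 kN/m³.
The plate makes 54.1° with the vertical, i.e. θ = 90° − 54.1° = 35.9° to the horizontal. Measuring y along the incline from the free-surface line, vertical depth h = y·sinθ with sinθ = 0.586372.
With the apex down, the centroid sits h/3 = 3.9/3 = 1.3 m below the base (the top edge), so y_c = 3.86 + 1.3 = 5.16 m and h_c = 5.16 × 0.586372 = 3.02568 m.
A = ½ × 2.5 × 3.9 = 4.875 m².
Resultant F = γ·h_c·A = 9.81 × 3.02568 × 4.875 = 144.699 kN.
I_c = b·h³/36 = 2.5 × 3.9³/36 = 4.11937 m⁴.
Centre of pressure: y_p = y_c + I_c/(y_c·A) = 5.16 + 4.11937/(5.16 × 4.875) = 5.16 + 0.163759 = 5.32376 m along the plane.
The resultant acts 1.3 + 0.163759 = 1.46376 m (along the plate) below the hinge at the top edge, so the moment about the hinge is M = F × 1.46376 = 144.699 × 1.46376 = 211.805 kN·m.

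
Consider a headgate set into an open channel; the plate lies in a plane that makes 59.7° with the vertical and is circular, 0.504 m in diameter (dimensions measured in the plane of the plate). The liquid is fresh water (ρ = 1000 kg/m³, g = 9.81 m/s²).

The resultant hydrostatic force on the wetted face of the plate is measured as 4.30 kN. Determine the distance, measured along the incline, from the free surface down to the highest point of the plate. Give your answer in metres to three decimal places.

γ = ρg = 1000 × 9.81 = 9810 N/m³ = 9.81 kN/m³.
A = π(0.252)² = 0.199504 m².
From F = γ·h_c·A, the centroid depth is h_c = 4.30/(9.81 × 0.199504) = 2.19709 m.
The plate makes 59.7° with the vertical, i.e. θ = 90° − 59.7° = 30.3° to the horizontal. Measuring y along the incline from the free-surface line, vertical depth h = y·sinθ with sinθ = 0.504528.
Along the incline, y_c = h_c/sinθ = 2.19709/0.504528 = 4.35474 m.
The centroid is at the centre, 0.252 m below the top of the plate, so the highest point sits at y_top = 4.35474 − 0.252 = 4.10274 m along the incline.

y_top ≈ 4.103 m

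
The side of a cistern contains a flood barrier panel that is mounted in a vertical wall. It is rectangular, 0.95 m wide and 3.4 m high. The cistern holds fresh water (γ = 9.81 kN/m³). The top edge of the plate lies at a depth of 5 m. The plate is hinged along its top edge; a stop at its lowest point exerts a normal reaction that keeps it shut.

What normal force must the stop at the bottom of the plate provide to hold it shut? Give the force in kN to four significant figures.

P ≈ 115.1 kN

γ = 9.81 kN/m³.
The centroid lies 3.4/2 = 1.7 m below the top edge, so the centroid depth is h_c = 5 + 1.7 = 6.7 m.
A = 0.95 × 3.4 = 3.23 m².
Resultant F = γ·h_c·A = 9.81 × 6.7 × 3.23 = 212.298 kN.
I_c = b·h³/12 = 0.95 × 3.4³/12 = 3.11157 m⁴.
Centre of pressure: y_p = y_c + I_c/(y_c·A) = 6.7 + 3.11157/(6.7 × 3.23) = 6.7 + 0.143781 = 6.84378 m along the plane.
The resultant acts 1.7 + 0.143781 = 1.84378 m (along the plate) below the hinge at the top edge, so the moment about the hinge is M = F × 1.84378 = 212.298 × 1.84378 = 391.431 kN·m.
A normal force at the bottom, 3.4 m from the hinge, must supply this moment: P = 391.431/3.4 = 115.127 kN.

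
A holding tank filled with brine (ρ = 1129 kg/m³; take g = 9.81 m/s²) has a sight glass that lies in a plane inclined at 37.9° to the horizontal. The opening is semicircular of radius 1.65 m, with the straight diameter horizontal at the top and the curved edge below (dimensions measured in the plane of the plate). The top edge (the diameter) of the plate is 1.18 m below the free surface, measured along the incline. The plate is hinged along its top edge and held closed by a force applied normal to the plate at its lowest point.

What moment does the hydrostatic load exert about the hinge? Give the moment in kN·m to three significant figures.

M ≈ 43.8 kN·m

γ = ρg = 1129 × 9.81 / 1000 = 11.07549 kN/m³.
Let θ = 37.9° be the plate's angle to the horizontal; measure y along the incline from where the plane meets the free surface. Vertical depth h = y·sinθ with sinθ = 0.614285.
The centroid of a semicircle lies 4r/(3π) = 0.700282 m from the diameter, here below the top edge, so y_c = 1.18 + 0.700282 = 1.88028 m and h_c = 1.88028 × 0.614285 = 1.15503 m.
A = πr²/2 = π × 1.65²/2 = 4.27649 m².
Resultant F = γ·h_c·A = 11.07549 × 1.15503 × 4.27649 = 54.7071 kN.
I_c = (π/8 − 8/(9π))·r⁴ = 0.109757 × 1.65⁴ = 0.81352 m⁴.
Centre of pressure: y_p = y_c + I_c/(y_c·A) = 1.88028 + 0.81352/(1.88028 × 4.27649) = 1.88028 + 0.101172 = 1.98145 m along the plane.
The resultant acts 0.700282 + 0.101172 = 0.801454 m (along the plate) below the hinge at the top edge, so the moment about the hinge is M = F × 0.801454 = 54.7071 × 0.801454 = 43.8452 kN·m.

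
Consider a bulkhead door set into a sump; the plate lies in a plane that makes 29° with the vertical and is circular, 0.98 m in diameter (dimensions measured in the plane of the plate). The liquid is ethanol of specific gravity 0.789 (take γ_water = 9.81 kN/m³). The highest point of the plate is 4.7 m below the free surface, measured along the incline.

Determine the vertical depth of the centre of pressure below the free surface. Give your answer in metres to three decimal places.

γ = 0.789 × 9.81 = 7.74009 kN/m³.
The plate makes 29° with the vertical, i.e. θ = 90° − 29° = 61° to the horizontal. Measuring y along the incline from the free-surface line, vertical depth h = y·sinθ with sinθ = 0.874620.
The centroid is at the centre, 0.49 m below the top of the plate, so y_c = 4.7 + 0.49 = 5.19 m and h_c = 5.19 × 0.874620 = 4.53928 m.
A = π(0.49)² = 0.754296 m².
Resultant F = γ·h_c·A = 7.74009 × 4.53928 × 0.754296 = 26.5018 kN.
I_c = πr⁴/4 = π × 0.49⁴/4 = 0.0452766 m⁴.
Centre of pressure: y_p = y_c + I_c/(y_c·A) = 5.19 + 0.0452766/(5.19 × 0.754296) = 5.19 + 0.0115655 = 5.20157 m along the plane.
Vertically, h_p = y_p·sinθ = 5.20157 × 0.874620 = 4.5494 m.

h_p = 4.549 m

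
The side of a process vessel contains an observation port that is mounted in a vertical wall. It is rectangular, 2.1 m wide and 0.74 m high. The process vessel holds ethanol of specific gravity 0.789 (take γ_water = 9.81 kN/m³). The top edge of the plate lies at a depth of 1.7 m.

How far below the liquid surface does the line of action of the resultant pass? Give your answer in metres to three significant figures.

h_p = 2.09 m

γ = 0.789 × 9.81 = 7.74009 kN/m³.
The centroid lies 0.74/2 = 0.37 m below the top edge, so the centroid depth is h_c = 1.7 + 0.37 = 2.07 m.
A = 2.1 × 0.74 = 1.554 m².
Resultant F = γ·h_c·A = 7.74009 × 2.07 × 1.554 = 24.8982 kN.
I_c = b·h³/12 = 2.1 × 0.74³/12 = 0.0709142 m⁴.
Centre of pressure: y_p = y_c + I_c/(y_c·A) = 2.07 + 0.0709142/(2.07 × 1.554) = 2.07 + 0.0220451 = 2.09205 m along the plane.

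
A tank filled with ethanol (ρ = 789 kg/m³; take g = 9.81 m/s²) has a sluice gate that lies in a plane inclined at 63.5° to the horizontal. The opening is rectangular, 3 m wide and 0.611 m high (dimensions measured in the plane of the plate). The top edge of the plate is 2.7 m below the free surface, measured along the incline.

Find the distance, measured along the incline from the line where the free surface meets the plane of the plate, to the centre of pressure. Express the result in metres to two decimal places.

y_p = 3.02 m

γ = ρg = 789 × 9.81 / 1000 = 7.74009 kN/m³.
Let θ = 63.5° be the plate's angle to the horizontal; measure y along the incline from where the plane meets the free surface. Vertical depth h = y·sinθ with sinθ = 0.894934.
The centroid lies 0.611/2 = 0.3055 m below the top edge, so y_c = 2.7 + 0.3055 = 3.0055 m and h_c = 3.0055 × 0.894934 = 2.68972 m.
A = 3 × 0.611 = 1.833 m².
Resultant F = γ·h_c·A = 7.74009 × 2.68972 × 1.833 = 38.1606 kN.
I_c = b·h³/12 = 3 × 0.611³/12 = 0.0570248 m⁴.
Centre of pressure: y_p = y_c + I_c/(y_c·A) = 3.0055 + 0.0570248/(3.0055 × 1.833) = 3.0055 + 0.0103511 = 3.01585 m along the plane.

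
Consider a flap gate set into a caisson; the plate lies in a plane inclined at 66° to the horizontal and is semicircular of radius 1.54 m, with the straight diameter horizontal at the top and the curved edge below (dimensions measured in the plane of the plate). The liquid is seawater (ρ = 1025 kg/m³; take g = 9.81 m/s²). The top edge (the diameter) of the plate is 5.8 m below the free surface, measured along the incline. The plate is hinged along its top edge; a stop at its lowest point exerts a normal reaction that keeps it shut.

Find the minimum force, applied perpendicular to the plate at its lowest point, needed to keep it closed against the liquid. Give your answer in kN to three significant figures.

γ = ρg = 1025 × 9.81 / 1000 = 10.05525 kN/m³.
Let θ = 66° be the plate's angle to the horizontal; measure y along the incline from where the plane meets the free surface. Vertical depth h = y·sinθ with sinθ = 0.913545.
The centroid of a semicircle lies 4r/(3π) = 0.653596 m from the diameter, here below the top edge, so y_c = 5.8 + 0.653596 = 6.4536 m and h_c = 6.4536 × 0.913545 = 5.89565 m.
A = πr²/2 = π × 1.54²/2 = 3.7253 m².
Resultant F = γ·h_c·A = 10.05525 × 5.89565 × 3.7253 = 220.844 kN.
I_c = (π/8 − 8/(9π))·r⁴ = 0.109757 × 1.54⁴ = 0.617327 m⁴.
Centre of pressure: y_p = y_c + I_c/(y_c·A) = 6.4536 + 0.617327/(6.4536 × 3.7253) = 6.4536 + 0.0256775 = 6.47928 m along the plane.
The resultant acts 0.653596 + 0.0256775 = 0.679273 m (along the plate) below the hinge at the top edge, so the moment about the hinge is M = F × 0.679273 = 220.844 × 0.679273 = 150.013 kN·m.
A normal force at the bottom, 1.54 m from the hinge, must supply this moment: P = 150.013/1.54 = 97.411 kN.

P ≈ 97.4 kN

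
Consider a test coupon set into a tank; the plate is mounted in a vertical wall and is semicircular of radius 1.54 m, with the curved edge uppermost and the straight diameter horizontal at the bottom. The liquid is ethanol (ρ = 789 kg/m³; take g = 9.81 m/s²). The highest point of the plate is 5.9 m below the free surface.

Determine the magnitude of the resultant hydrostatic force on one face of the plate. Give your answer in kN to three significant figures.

γ = ρg = 789 × 9.81 / 1000 = 7.74009 kN/m³.
The centroid lies 4r/(3π) = 0.653596 m above the diameter, so r − 4r/(3π) = 1.54 − 0.653596 = 0.886404 m below the topmost point, so the centroid depth is h_c = 5.9 + 0.886404 = 6.7864 m.
A = πr²/2 = π × 1.54²/2 = 3.7253 m².
Resultant F = γ·h_c·A = 7.74009 × 6.7864 × 3.7253 = 195.68 kN.

F ≈ 196 kN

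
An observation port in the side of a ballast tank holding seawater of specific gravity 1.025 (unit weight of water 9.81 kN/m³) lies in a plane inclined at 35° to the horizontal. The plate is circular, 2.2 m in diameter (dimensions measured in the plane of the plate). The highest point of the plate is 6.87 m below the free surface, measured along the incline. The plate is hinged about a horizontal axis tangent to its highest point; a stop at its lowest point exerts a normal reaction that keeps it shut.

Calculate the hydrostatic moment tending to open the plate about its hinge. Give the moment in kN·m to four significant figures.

M ≈ 198.8 kN·m

γ = 1.025 × 9.81 = 10.05525 kN/m³.
Let θ = 35° be the plate's angle to the horizontal; measure y along the incline from where the plane meets the free surface. Vertical depth h = y·sinθ with sinθ = 0.573576.
The centroid is at the centre, 1.1 m below the top of the plate, so y_c = 6.87 + 1.1 = 7.97 m and h_c = 7.97 × 0.573576 = 4.5714 m.
A = π(1.1)² = 3.80133 m².
Resultant F = γ·h_c·A = 10.05525 × 4.5714 × 3.80133 = 174.734 kN.
I_c = πr⁴/4 = π × 1.1⁴/4 = 1.1499 m⁴.
Centre of pressure: y_p = y_c + I_c/(y_c·A) = 7.97 + 1.1499/(7.97 × 3.80133) = 7.97 + 0.0379548 = 8.00795 m along the plane.
The resultant acts 1.1 + 0.0379548 = 1.13795 m (along the plate) below the hinge at the top edge, so the moment about the hinge is M = F × 1.13795 = 174.734 × 1.13795 = 198.839 kN·m.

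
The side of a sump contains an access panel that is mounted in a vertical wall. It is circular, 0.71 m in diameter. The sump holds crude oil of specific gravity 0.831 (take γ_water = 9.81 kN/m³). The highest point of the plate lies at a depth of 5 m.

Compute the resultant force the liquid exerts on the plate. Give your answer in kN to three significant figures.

γ = 0.831 × 9.81 = 8.15211 kN/m³.
The centroid is at the centre, 0.355 m below the top of the plate, so the centroid depth is h_c = 5 + 0.355 = 5.355 m.
A = π(0.355)² = 0.395919 m².
Resultant F = γ·h_c·A = 8.15211 × 5.355 × 0.395919 = 17.2837 kN.

F ≈ 17.3 kN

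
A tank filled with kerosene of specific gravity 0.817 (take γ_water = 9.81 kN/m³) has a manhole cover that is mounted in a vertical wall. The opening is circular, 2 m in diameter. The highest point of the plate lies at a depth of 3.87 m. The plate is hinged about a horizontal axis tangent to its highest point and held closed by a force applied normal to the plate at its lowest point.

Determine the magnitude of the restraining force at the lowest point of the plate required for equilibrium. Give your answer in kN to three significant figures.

P ≈ 64.5 kN

γ = 0.817 × 9.81 = 8.01477 kN/m³.
The centroid is at the centre, 1 m below the top of the plate, so the centroid depth is h_c = 3.87 + 1 = 4.87 m.
A = π(1)² = 3.14159 m².
Resultant F = γ·h_c·A = 8.01477 × 4.87 × 3.14159 = 122.622 kN.
I_c = πr⁴/4 = π × 1⁴/4 = 0.785398 m⁴.
Centre of pressure: y_p = y_c + I_c/(y_c·A) = 4.87 + 0.785398/(4.87 × 3.14159) = 4.87 + 0.0513347 = 4.92133 m along the plane.
The resultant acts 1 + 0.0513347 = 1.05133 m (along the plate) below the hinge at the top edge, so the moment about the hinge is M = F × 1.05133 = 122.622 × 1.05133 = 128.916 kN·m.
A normal force at the bottom, 2 m from the hinge, must supply this moment: P = 128.916/2 = 64.458 kN.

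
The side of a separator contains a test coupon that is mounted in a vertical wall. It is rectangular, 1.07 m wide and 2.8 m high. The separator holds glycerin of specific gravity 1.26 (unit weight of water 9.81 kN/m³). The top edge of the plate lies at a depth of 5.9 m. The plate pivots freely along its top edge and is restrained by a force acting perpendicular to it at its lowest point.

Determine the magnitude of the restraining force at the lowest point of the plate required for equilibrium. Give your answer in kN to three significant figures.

P ≈ 144 kN

γ = 1.26 × 9.81 = 12.3606 kN/m³.
The centroid lies 2.8/2 = 1.4 m below the top edge, so the centroid depth is h_c = 5.9 + 1.4 = 7.3 m.
A = 1.07 × 2.8 = 2.996 m².
Resultant F = γ·h_c·A = 12.3606 × 7.3 × 2.996 = 270.336 kN.
I_c = b·h³/12 = 1.07 × 2.8³/12 = 1.95739 m⁴.
Centre of pressure: y_p = y_c + I_c/(y_c·A) = 7.3 + 1.95739/(7.3 × 2.996) = 7.3 + 0.0894979 = 7.3895 m along the plane.
The resultant acts 1.4 + 0.0894979 = 1.4895 m (along the plate) below the hinge at the top edge, so the moment about the hinge is M = F × 1.4895 = 270.336 × 1.4895 = 402.665 kN·m.
A normal force at the bottom, 2.8 m from the hinge, must supply this moment: P = 402.665/2.8 = 143.809 kN.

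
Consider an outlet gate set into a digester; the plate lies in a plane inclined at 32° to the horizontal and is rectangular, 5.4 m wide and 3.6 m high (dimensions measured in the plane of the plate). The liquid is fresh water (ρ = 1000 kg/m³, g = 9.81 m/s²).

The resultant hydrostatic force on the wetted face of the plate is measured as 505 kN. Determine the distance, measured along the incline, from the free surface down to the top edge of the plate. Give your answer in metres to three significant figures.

γ = ρg = 1000 × 9.81 = 9810 N/m³ = 9.81 kN/m³.
A = 5.4 × 3.6 = 19.44 m².
From F = γ·h_c·A, the centroid depth is h_c = 505/(9.81 × 19.44) = 2.64805 m.
Let θ = 32° be the plate's angle to the horizontal; measure y along the incline from where the plane meets the free surface. Vertical depth h = y·sinθ with sinθ = 0.529919.
Along the incline, y_c = h_c/sinθ = 2.64805/0.529919 = 4.99708 m.
The centroid lies 3.6/2 = 1.8 m below the top edge, so the top edge sits at y_top = 4.99708 − 1.8 = 3.19708 m along the incline.

y_top ≈ 3.20 m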